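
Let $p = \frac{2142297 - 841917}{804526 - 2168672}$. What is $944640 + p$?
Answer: $\frac{644312788530}{682073} \approx 9.4464 \cdot 10^{5}$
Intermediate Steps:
$p = - \frac{650190}{682073}$ ($p = \frac{1300380}{-1364146} = 1300380 \left(- \frac{1}{1364146}\right) = - \frac{650190}{682073} \approx -0.95326$)
$944640 + p = 944640 - \frac{650190}{682073} = \frac{644312788530}{682073}$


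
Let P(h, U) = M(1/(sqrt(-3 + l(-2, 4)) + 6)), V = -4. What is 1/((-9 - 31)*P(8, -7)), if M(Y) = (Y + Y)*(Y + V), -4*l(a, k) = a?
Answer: 5929*I/(160*(142*sqrt(10) + 1781*I)) ≈ 0.019563 + 0.0049324*I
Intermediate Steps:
l(a, k) = -a/4
M(Y) = 2*Y*(-4 + Y) (M(Y) = (Y + Y)*(Y - 4) = (2*Y)*(-4 + Y) = 2*Y*(-4 + Y))
P(h, U) = 2*(-4 + 1/(6 + I*sqrt(10)/2))/(6 + I*sqrt(10)/2) (P(h, U) = 2*(-4 + 1/(sqrt(-3 - 1/4*(-2)) + 6))/(sqrt(-3 - 1/4*(-2)) + 6) = 2*(-4 + 1/(sqrt(-3 + 1/2) + 6))/(sqrt(-3 + 1/2) + 6) = 2*(-4 + 1/(sqrt(-5/2) + 6))/(sqrt(-5/2) + 6) = 2*(-4 + 1/(I*sqrt(10)/2 + 6))/(I*sqrt(10)/2 + 6) = 2*(-4 + 1/(6 + I*sqrt(10)/2))/(6 + I*sqrt(10)/2))
1/((-9 - 31)*P(8, -7)) = 1/((-9 - 31)*(-7124/5929 + 568*I*sqrt(10)/5929)) = 1/(-40*(-7124/5929 + 568*I*sqrt(10)/5929)) = 1/(284960/5929 - 22720*I*sqrt(10)/5929)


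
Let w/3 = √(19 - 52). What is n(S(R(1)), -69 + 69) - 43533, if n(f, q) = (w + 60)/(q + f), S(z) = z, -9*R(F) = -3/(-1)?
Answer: -43713 - 9*I*√33 ≈ -43713.0 - 51.701*I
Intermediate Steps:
R(F) = -⅓ (R(F) = -(-1)/(3*(-1)) = -(-1)*(-1)/3 = -⅑*3 = -⅓)
w = 3*I*√33 (w = 3*√(19 - 52) = 3*√(-33) = 3*(I*√33) = 3*I*√33 ≈ 17.234*I)
n(f, q) = (60 + 3*I*√33)/(f + q) (n(f, q) = (3*I*√33 + 60)/(q + f) = (60 + 3*I*√33)/(f + q))
n(S(R(1)), -69 + 69) - 43533 = 3*(20 + I*√33)/(-⅓ + (-69 + 69)) - 43533 = 3*(20 + I*√33)/(-⅓ + 0) - 43533 = 3*(20 + I*√33)/(-⅓) - 43533 = 3*(-3)*(20 + I*√33) - 43533 = (-180 - 9*I*√33) - 43533 = -43713 - 9*I*√33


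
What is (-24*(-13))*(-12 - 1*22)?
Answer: -10608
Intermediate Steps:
(-24*(-13))*(-12 - 1*22) = 312*(-12 - 22) = 312*(-34) = -10608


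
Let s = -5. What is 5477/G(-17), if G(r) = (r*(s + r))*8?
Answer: 5477/2992 ≈ 1.8305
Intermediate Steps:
G(r) = 8*r*(-5 + r) (G(r) = (r*(-5 + r))*8 = 8*r*(-5 + r))
5477/G(-17) = 5477/((8*(-17)*(-5 - 17))) = 5477/((8*(-17)*(-22))) = 5477/2992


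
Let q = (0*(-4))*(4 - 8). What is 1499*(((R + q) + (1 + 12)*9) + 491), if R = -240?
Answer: 551632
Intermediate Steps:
q = 0 (q = 0*(-4) = 0)
1499*(((R + q) + (1 + 12)*9) + 491) = 1499*(((-240 + 0) + (1 + 12)*9) + 491) = 1499*((-240 + 13*9) + 491) = 1499*((-240 + 117) + 491) = 1499*(-123 + 491) = 1499*368 = 551632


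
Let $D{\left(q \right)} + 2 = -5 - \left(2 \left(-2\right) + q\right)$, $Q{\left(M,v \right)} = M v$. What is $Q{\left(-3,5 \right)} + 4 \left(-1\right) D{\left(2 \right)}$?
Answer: $5$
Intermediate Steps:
$D{\left(q \right)} = -3 - q$ ($D{\left(q \right)} = -2 - \left(5 - 4 + q\right) = -2 - \left(1 + q\right) = -3 - q$)
$Q{\left(-3,5 \right)} + 4 \left(-1\right) D{\left(2 \right)} = \left(-3\right) 5 + 4 \left(-1\right) \left(-3 - 2\right) = -15 - 4 \left(-3 - 2\right) = -15 - -20 = -15 + 20 = 5$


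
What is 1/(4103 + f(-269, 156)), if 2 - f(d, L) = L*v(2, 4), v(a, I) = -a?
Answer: 1/4417 ≈ 0.00022640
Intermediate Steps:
f(d, L) = 2 + 2*L (f(d, L) = 2 - L*(-1*2) = 2 - L*(-2) = 2 - (-2)*L = 2 + 2*L)
1/(4103 + f(-269, 156)) = 1/(4103 + (2 + 2*156)) = 1/(4103 + (2 + 312)) = 1/(4103 + 314) = 1/4417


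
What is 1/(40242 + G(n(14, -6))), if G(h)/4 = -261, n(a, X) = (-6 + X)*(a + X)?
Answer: 1/39198 ≈ 2.5512e-5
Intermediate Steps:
n(a, X) = (-6 + X)*(X + a)
G(h) = -1044 (G(h) = 4*(-261) = -1044)
1/(40242 + G(n(14, -6))) = 1/(40242 - 1044) = 1/39198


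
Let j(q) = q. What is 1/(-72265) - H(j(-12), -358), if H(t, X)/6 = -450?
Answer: 195115499/72265 ≈ 2700.0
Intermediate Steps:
H(t, X) = -2700 (H(t, X) = 6*(-450) = -2700)
1/(-72265) - H(j(-12), -358) = 1/(-72265) - 1*(-2700) = -1/72265 + 2700 = 195115499/72265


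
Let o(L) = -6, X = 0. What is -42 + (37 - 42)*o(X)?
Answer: -12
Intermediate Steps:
-42 + (37 - 42)*o(X) = -42 + (37 - 42)*(-6) = -42 - 5*(-6) = -42 + 30 = -12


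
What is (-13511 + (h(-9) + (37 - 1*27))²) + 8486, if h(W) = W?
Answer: -5024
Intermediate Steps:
(-13511 + (h(-9) + (37 - 1*27))²) + 8486 = (-13511 + (-9 + (37 - 1*27))²) + 8486 = (-13511 + (-9 + (37 - 27))²) + 8486 = (-13511 + (-9 + 10)²) + 8486 = (-13511 + 1²) + 8486 = (-13511 + 1) + 8486 = -13510 + 8486 = -5024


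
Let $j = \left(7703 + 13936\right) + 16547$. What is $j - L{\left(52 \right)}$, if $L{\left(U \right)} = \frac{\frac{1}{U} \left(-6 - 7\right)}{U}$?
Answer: $\frac{7942689}{208} \approx 38186.0$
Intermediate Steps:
$j = 38186$ ($j = 21639 + 16547 = 38186$)
$L{\left(U \right)} = - \frac{13}{U^{2}}$ ($L{\left(U \right)} = \frac{\frac{1}{U} \left(-13\right)}{U} = \frac{\left(-13\right) \frac{1}{U}}{U} = - \frac{13}{U^{2}}$)
$j - L{\left(52 \right)} = 38186 - - \frac{13}{2704} = 38186 - \left(-13\right) \frac{1}{2704} = 38186 - - \frac{1}{208} = 38186 + \frac{1}{208} = \frac{7942689}{208}$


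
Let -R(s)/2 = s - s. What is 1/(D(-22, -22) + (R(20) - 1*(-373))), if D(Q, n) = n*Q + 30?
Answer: 1/887 ≈ 0.0011274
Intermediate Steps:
D(Q, n) = 30 + Q*n (D(Q, n) = Q*n + 30 = 30 + Q*n)
R(s) = 0 (R(s) = -2*(s - s) = -2*0 = 0)
1/(D(-22, -22) + (R(20) - 1*(-373))) = 1/((30 - 22*(-22)) + (0 - 1*(-373))) = 1/((30 + 484) + (0 + 373)) = 1/(514 + 373) = 1/887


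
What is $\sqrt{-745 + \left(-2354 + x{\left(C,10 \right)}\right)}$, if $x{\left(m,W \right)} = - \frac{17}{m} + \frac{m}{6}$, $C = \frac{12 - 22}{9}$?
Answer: $\frac{i \sqrt{24979470}}{90} \approx 55.533 i$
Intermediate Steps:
$C = - \frac{10}{9}$ ($C = \left(12 - 22\right) \frac{1}{9} = \left(-10\right) \frac{1}{9} = - \frac{10}{9} \approx -1.1111$)
$x{\left(m,W \right)} = - \frac{17}{m} + \frac{m}{6}$ ($x{\left(m,W \right)} = - \frac{17}{m} + m \frac{1}{6} = - \frac{17}{m} + \frac{m}{6}$)
$\sqrt{-745 + \left(-2354 + x{\left(C,10 \right)}\right)} = \sqrt{-745 - \left(\frac{63563}{27} - \frac{153}{10}\right)} = \sqrt{-745 - \frac{631499}{270}} = \sqrt{- \frac{832649}{270}} = \frac{i \sqrt{24979470}}{90}$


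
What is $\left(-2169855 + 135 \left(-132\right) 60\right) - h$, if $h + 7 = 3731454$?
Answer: $-6970502$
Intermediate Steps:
$h = 3731447$ ($h = -7 + 3731454 = 3731447$)
$\left(-2169855 + 135 \left(-132\right) 60\right) - h = \left(-2169855 + 135 \left(-132\right) 60\right) - 3731447 = \left(-2169855 - 1069200\right) - 3731447 = -3239055 - 3731447 = -6970502$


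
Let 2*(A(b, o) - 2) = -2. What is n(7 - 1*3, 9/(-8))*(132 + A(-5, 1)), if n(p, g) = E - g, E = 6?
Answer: 7581/8 ≈ 947.63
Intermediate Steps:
A(b, o) = 1 (A(b, o) = 2 + (½)*(-2) = 2 - 1 = 1)
n(p, g) = 6 - g
n(7 - 1*3, 9/(-8))*(132 + A(-5, 1)) = (6 - 9/(-8))*(132 + 1) = (6 - 9*(-1)/8)*133 = (6 - 1*(-9/8))*133 = (6 + 9/8)*133 = (57/8)*133 = 7581/8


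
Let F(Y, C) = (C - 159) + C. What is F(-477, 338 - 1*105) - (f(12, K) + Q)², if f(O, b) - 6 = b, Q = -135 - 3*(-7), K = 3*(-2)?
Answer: -12689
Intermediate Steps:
F(Y, C) = -159 + 2*C (F(Y, C) = (-159 + C) + C = -159 + 2*C)
K = -6
Q = -114 (Q = -135 - 1*(-21) = -135 + 21 = -114)
f(O, b) = 6 + b
F(-477, 338 - 1*105) - (f(12, K) + Q)² = (-159 + 2*(338 - 1*105)) - ((6 - 6) - 114)² = (-159 + 2*(338 - 105)) - (0 - 114)² = (-159 + 2*233) - 1*(-114)² = (-159 + 466) - 1*12996 = 307 - 12996 = -12689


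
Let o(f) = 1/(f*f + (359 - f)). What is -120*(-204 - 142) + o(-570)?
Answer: 13528420081/325829 ≈ 41520.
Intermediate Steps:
o(f) = 1/(359 + f**2 - f) (o(f) = 1/(f**2 + (359 - f)) = 1/(359 + f**2 - f))
-120*(-204 - 142) + o(-570) = -120*(-204 - 142) + 1/(359 + (-570)**2 - 1*(-570)) = -120*(-346) + 1/(359 + 324900 + 570) = 41520 + 1/325829 = 13528420081/325829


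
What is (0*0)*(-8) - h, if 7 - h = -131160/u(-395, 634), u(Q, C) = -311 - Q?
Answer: -10979/7 ≈ -1568.4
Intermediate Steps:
h = 10979/7 (h = 7 - (-131160)/(-311 - 1*(-395)) = 7 - (-131160)/(-311 + 395) = 7 - (-131160)/84 = 7 - 1*(-10930/7) = 7 + 10930/7 = 10979/7 ≈ 1568.4)
(0*0)*(-8) - h = (0*0)*(-8) - 1*10979/7 = 0*(-8) - 10979/7 = 0 - 10979/7 = -10979/7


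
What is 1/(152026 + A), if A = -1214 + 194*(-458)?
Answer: 1/61960 ≈ 1.6139e-5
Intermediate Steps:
A = -90066 (A = -1214 - 88852 = -90066)
1/(152026 + A) = 1/(152026 - 90066) = 1/61960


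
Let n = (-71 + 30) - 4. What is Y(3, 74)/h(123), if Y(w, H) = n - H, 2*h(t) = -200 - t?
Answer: 14/19 ≈ 0.73684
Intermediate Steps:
n = -45 (n = -41 - 4 = -45)
h(t) = -100 - t/2 (h(t) = (-200 - t)/2 = -100 - t/2)
Y(w, H) = -45 - H
Y(3, 74)/h(123) = (-45 - 1*74)/(-100 - ½*123) = (-45 - 74)/(-100 - 123/2) = -119/(-323/2) = -119*(-2/323) = 14/19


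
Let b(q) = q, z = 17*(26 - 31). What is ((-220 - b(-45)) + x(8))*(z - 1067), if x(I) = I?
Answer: 192384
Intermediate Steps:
z = -85 (z = 17*(-5) = -85)
((-220 - b(-45)) + x(8))*(z - 1067) = ((-220 - 1*(-45)) + 8)*(-85 - 1067) = ((-220 + 45) + 8)*(-1152) = (-175 + 8)*(-1152) = -167*(-1152) = 192384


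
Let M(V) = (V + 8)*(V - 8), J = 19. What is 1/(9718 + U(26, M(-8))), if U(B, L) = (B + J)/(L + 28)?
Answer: 28/272149 ≈ 0.00010288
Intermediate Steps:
M(V) = (-8 + V)*(8 + V) (M(V) = (8 + V)*(-8 + V) = (-8 + V)*(8 + V))
U(B, L) = (19 + B)/(28 + L) (U(B, L) = (B + 19)/(L + 28) = (19 + B)/(28 + L))
1/(9718 + U(26, M(-8))) = 1/(9718 + (19 + 26)/(28 + (-64 + (-8)**2))) = 1/(9718 + 45/(28 + (-64 + 64))) = 1/(9718 + 45/(28 + 0)) = 1/(9718 + 45/28) = 1/(272149/28) = 28/272149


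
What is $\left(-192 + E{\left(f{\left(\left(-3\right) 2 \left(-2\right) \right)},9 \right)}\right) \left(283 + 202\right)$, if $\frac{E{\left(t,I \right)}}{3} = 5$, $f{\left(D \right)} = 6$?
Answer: $-85845$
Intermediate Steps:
$E{\left(t,I \right)} = 15$ ($E{\left(t,I \right)} = 3 \cdot 5 = 15$)
$\left(-192 + E{\left(f{\left(\left(-3\right) 2 \left(-2\right) \right)},9 \right)}\right) \left(283 + 202\right) = \left(-192 + 15\right) \left(283 + 202\right) = \left(-177\right) 485 = -85845$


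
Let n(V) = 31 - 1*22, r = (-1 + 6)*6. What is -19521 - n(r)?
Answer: -19530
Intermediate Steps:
r = 30 (r = 5*6 = 30)
n(V) = 9 (n(V) = 31 - 22 = 9)
-19521 - n(r) = -19521 - 1*9 = -19521 - 9 = -19530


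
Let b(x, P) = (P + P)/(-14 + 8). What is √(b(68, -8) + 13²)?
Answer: √1545/3 ≈ 13.102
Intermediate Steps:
b(x, P) = -P/3 (b(x, P) = (2*P)/(-6) = (2*P)*(-⅙) = -P/3)
√(b(68, -8) + 13²) = √(-⅓*(-8) + 13²) = √(8/3 + 169) = √(515/3) = √1545/3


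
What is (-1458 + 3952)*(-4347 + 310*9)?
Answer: -3883158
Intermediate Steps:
(-1458 + 3952)*(-4347 + 310*9) = 2494*(-4347 + 2790) = 2494*(-1557) = -3883158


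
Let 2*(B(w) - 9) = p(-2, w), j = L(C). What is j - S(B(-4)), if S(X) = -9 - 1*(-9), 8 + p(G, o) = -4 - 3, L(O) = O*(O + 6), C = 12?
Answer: 216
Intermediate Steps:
L(O) = O*(6 + O)
p(G, o) = -15 (p(G, o) = -8 + (-4 - 3) = -8 - 7 = -15)
j = 216 (j = 12*(6 + 12) = 12*18 = 216)
B(w) = 3/2 (B(w) = 9 + (½)*(-15) = 9 - 15/2 = 3/2)
S(X) = 0 (S(X) = -9 + 9 = 0)
j - S(B(-4)) = 216 - 1*0 = 216 + 0 = 216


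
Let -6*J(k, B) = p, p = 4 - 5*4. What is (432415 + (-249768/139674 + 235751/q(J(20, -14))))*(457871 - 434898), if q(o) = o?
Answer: 2228227536753239/186232 ≈ 1.1965e+10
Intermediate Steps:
p = -16 (p = 4 - 20 = -16)
J(k, B) = 8/3 (J(k, B) = -⅙*(-16) = 8/3)
(432415 + (-249768/139674 + 235751/q(J(20, -14))))*(457871 - 434898) = (432415 + (-249768/139674 + 235751/(8/3)))*(457871 - 434898) = (432415 + (-249768*1/139674 + 235751*(3/8)))*22973 = (432415 + (-41628/23279 + 707253/8))*22973 = (432415 + 16463809563/186232)*22973 = (96993319843/186232)*22973 = 2228227536753239/186232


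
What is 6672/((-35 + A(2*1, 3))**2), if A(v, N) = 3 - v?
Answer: 1668/289 ≈ 5.7716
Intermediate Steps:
6672/((-35 + A(2*1, 3))**2) = 6672/((-35 + (3 - 2))**2) = 6672/((-35 + 1)**2) = 6672/((-34)**2) = 6672/1156 = 6672*(1/1156) = 1668/289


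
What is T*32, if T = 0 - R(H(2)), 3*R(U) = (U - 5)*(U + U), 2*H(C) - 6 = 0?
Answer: 128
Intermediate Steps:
H(C) = 3 (H(C) = 3 + (½)*0 = 3 + 0 = 3)
R(U) = 2*U*(-5 + U)/3 (R(U) = ((U - 5)*(U + U))/3 = ((-5 + U)*(2*U))/3 = (2*U*(-5 + U))/3 = 2*U*(-5 + U)/3)
T = 4 (T = 0 - 2*3*(-5 + 3)/3 = 0 - 2*3*(-2)/3 = 0 - 1*(-4) = 0 + 4 = 4)
T*32 = 4*32 = 128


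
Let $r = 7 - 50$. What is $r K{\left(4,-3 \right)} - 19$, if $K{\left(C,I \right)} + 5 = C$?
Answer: $24$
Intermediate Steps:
$K{\left(C,I \right)} = -5 + C$
$r = -43$ ($r = 7 - 50 = -43$)
$r K{\left(4,-3 \right)} - 19 = - 43 \left(-5 + 4\right) - 19 = \left(-43\right) \left(-1\right) - 19 = 43 - 19 = 24$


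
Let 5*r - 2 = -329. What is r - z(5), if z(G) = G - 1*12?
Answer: -292/5 ≈ -58.400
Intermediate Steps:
r = -327/5 (r = ⅖ + (⅕)*(-329) = ⅖ - 329/5 = -327/5 ≈ -65.400)
z(G) = -12 + G (z(G) = G - 12 = -12 + G)
r - z(5) = -327/5 - (-12 + 5) = -327/5 - 1*(-7) = -327/5 + 7 = -292/5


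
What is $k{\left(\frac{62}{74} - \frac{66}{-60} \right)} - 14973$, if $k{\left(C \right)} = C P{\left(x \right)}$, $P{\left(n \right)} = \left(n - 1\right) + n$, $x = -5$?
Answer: $- \frac{5547897}{370} \approx -14994.0$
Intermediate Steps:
$P{\left(n \right)} = -1 + 2 n$ ($P{\left(n \right)} = \left(-1 + n\right) + n = -1 + 2 n$)
$k{\left(C \right)} = - 11 C$ ($k{\left(C \right)} = C \left(-1 + 2 \left(-5\right)\right) = C \left(-1 - 10\right) = C \left(-11\right) = - 11 C$)
$k{\left(\frac{62}{74} - \frac{66}{-60} \right)} - 14973 = - 11 \left(\frac{62}{74} - \frac{66}{-60}\right) - 14973 = - 11 \left(62 \cdot \frac{1}{74} - - \frac{11}{10}\right) - 14973 = - 11 \left(\frac{31}{37} + \frac{11}{10}\right) - 14973 = \left(-11\right) \frac{717}{370} - 14973 = - \frac{7887}{370} - 14973 = - \frac{5547897}{370}$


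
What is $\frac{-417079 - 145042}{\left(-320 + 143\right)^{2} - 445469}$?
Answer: $\frac{562121}{414140} \approx 1.3573$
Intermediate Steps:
$\frac{-417079 - 145042}{\left(-320 + 143\right)^{2} - 445469} = - \frac{562121}{\left(-177\right)^{2} - 445469} = - \frac{562121}{31329 - 445469} = - \frac{562121}{-414140} = \left(-562121\right) \left(- \frac{1}{414140}\right) = \frac{562121}{414140}$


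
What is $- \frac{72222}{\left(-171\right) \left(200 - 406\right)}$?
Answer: $- \frac{12037}{5871} \approx -2.0502$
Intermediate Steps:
$- \frac{72222}{\left(-171\right) \left(200 - 406\right)} = - \frac{72222}{\left(-171\right) \left(-206\right)} = - \frac{72222}{35226} = \left(-72222\right) \frac{1}{35226} = - \frac{12037}{5871}$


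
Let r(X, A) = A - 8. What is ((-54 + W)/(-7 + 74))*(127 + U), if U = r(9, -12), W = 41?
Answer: -1391/67 ≈ -20.761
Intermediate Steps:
r(X, A) = -8 + A
U = -20 (U = -8 - 12 = -20)
((-54 + W)/(-7 + 74))*(127 + U) = ((-54 + 41)/(-7 + 74))*(127 - 20) = -13/67*107 = -1391/67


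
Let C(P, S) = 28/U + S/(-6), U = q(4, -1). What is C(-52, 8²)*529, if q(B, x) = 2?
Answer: 5290/3 ≈ 1763.3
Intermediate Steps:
U = 2
C(P, S) = 14 - S/6 (C(P, S) = 28/2 + S/(-6) = 28*(½) + S*(-⅙) = 14 - S/6)
C(-52, 8²)*529 = (14 - ⅙*8²)*529 = (14 - ⅙*64)*529 = (14 - 32/3)*529 = (10/3)*529 = 5290/3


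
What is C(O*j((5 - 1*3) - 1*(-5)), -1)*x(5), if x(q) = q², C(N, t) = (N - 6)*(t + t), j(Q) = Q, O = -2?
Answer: 1000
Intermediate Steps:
C(N, t) = 2*t*(-6 + N) (C(N, t) = (-6 + N)*(2*t) = 2*t*(-6 + N))
C(O*j((5 - 1*3) - 1*(-5)), -1)*x(5) = (2*(-1)*(-6 - 2*((5 - 1*3) - 1*(-5))))*5² = (2*(-1)*(-6 - 2*((5 - 3) + 5)))*25 = (2*(-1)*(-6 - 2*(2 + 5)))*25 = (2*(-1)*(-6 - 2*7))*25 = (2*(-1)*(-6 - 14))*25 = (2*(-1)*(-20))*25 = 40*25 = 1000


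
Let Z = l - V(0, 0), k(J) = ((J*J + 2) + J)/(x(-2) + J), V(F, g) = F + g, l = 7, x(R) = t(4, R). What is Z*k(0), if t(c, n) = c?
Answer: 7/2 ≈ 3.5000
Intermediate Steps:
x(R) = 4
k(J) = (2 + J + J²)/(4 + J) (k(J) = ((J*J + 2) + J)/(4 + J) = ((J² + 2) + J)/(4 + J) = ((2 + J²) + J)/(4 + J) = (2 + J + J²)/(4 + J))
Z = 7 (Z = 7 - (0 + 0) = 7 - 1*0 = 7 + 0 = 7)
Z*k(0) = 7*((2 + 0 + 0²)/(4 + 0)) = 7*((2 + 0 + 0)/4) = 7*((¼)*2) = 7*(½) = 7/2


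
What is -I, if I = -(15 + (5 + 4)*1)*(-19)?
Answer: -456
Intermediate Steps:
I = 456 (I = -(15 + 9*1)*(-19) = -(15 + 9)*(-19) = -24*(-19) = -1*(-456) = 456)
-I = -1*456 = -456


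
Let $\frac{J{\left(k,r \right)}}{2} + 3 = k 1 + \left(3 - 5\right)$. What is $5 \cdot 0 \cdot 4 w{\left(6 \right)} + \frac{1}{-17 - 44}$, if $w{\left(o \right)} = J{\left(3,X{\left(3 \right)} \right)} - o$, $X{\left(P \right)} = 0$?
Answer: $- \frac{1}{61} \approx -0.016393$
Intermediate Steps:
$J{\left(k,r \right)} = -10 + 2 k$ ($J{\left(k,r \right)} = -6 + 2 \left(k 1 + \left(3 - 5\right)\right) = -6 + 2 \left(k - 2\right) = -6 + 2 \left(-2 + k\right) = -6 + \left(-4 + 2 k\right) = -10 + 2 k$)
$w{\left(o \right)} = -4 - o$ ($w{\left(o \right)} = \left(-10 + 2 \cdot 3\right) - o = \left(-10 + 6\right) - o = -4 - o$)
$5 \cdot 0 \cdot 4 w{\left(6 \right)} + \frac{1}{-17 - 44} = 5 \cdot 0 \cdot 4 \left(-4 - 6\right) + \frac{1}{-17 - 44} = 0 \cdot 4 \left(-4 - 6\right) + \frac{1}{-61} = 0 \left(-10\right) - \frac{1}{61} = 0 - \frac{1}{61} = - \frac{1}{61}$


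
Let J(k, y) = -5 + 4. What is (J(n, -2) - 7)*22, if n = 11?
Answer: -176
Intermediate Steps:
J(k, y) = -1
(J(n, -2) - 7)*22 = (-1 - 7)*22 = -8*22 = -176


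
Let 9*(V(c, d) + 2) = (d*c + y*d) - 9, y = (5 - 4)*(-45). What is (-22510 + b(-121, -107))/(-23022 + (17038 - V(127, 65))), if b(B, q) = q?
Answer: 203553/59159 ≈ 3.4408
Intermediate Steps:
y = -45 (y = 1*(-45) = -45)
V(c, d) = -3 - 5*d + c*d/9 (V(c, d) = -2 + ((d*c - 45*d) - 9)/9 = -2 + ((c*d - 45*d) - 9)/9 = -2 + ((-45*d + c*d) - 9)/9 = -2 + (-9 - 45*d + c*d)/9 = -2 + (-1 - 5*d + c*d/9) = -3 - 5*d + c*d/9)
(-22510 + b(-121, -107))/(-23022 + (17038 - V(127, 65))) = (-22510 - 107)/(-23022 + (17038 - (-3 - 5*65 + (⅑)*127*65))) = -22617/(-23022 + (17038 - (-3 - 325 + 8255/9))) = -22617/(-23022 + (17038 - 1*5303/9)) = -22617/(-23022 + (17038 - 5303/9)) = -22617/(-23022 + 148039/9) = -22617/(-59159/9) = -22617*(-9/59159) = 203553/59159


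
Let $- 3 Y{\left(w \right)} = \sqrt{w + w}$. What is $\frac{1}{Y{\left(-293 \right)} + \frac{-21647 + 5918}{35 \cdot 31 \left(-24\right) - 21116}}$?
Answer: $\frac{6675450516}{1305307977865} + \frac{6671065008 i \sqrt{586}}{1305307977865} \approx 0.0051141 + 0.12372 i$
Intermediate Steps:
$Y{\left(w \right)} = - \frac{\sqrt{2} \sqrt{w}}{3}$ ($Y{\left(w \right)} = - \frac{\sqrt{w + w}}{3} = - \frac{\sqrt{2 w}}{3} = - \frac{\sqrt{2} \sqrt{w}}{3}$)
$\frac{1}{Y{\left(-293 \right)} + \frac{-21647 + 5918}{35 \cdot 31 \left(-24\right) - 21116}} = \frac{1}{- \frac{\sqrt{2} \sqrt{-293}}{3} + \frac{-21647 + 5918}{35 \cdot 31 \left(-24\right) - 21116}} = \frac{1}{- \frac{\sqrt{2} i \sqrt{293}}{3} - \frac{15729}{1085 \left(-24\right) - 21116}} = \frac{1}{- \frac{i \sqrt{586}}{3} - \frac{15729}{-26040 - 21116}} = \frac{1}{- \frac{i \sqrt{586}}{3} - \frac{15729}{-47156}} = \frac{1}{- \frac{i \sqrt{586}}{3} - - \frac{15729}{47156}} = \frac{1}{- \frac{i \sqrt{586}}{3} + \frac{15729}{47156}} = \frac{1}{\frac{15729}{47156} - \frac{i \sqrt{586}}{3}}$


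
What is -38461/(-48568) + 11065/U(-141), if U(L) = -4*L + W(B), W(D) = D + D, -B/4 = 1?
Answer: 139697309/6750952 ≈ 20.693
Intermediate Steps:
B = -4 (B = -4*1 = -4)
W(D) = 2*D
U(L) = -8 - 4*L (U(L) = -4*L + 2*(-4) = -4*L - 8 = -8 - 4*L)
-38461/(-48568) + 11065/U(-141) = -38461/(-48568) + 11065/(-8 - 4*(-141)) = -38461*(-1/48568) + 11065/(-8 + 564) = 38461/48568 + 11065/556 = 139697309/6750952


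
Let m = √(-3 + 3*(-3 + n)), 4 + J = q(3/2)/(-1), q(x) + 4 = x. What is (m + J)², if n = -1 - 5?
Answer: (3 - 2*I*√30)²/4 ≈ -27.75 - 16.432*I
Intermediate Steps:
n = -6
q(x) = -4 + x
J = -3/2 (J = -4 + (-4 + 3/2)/(-1) = -4 + (-4 + 3*(½))*(-1) = -4 + (-4 + 3/2)*(-1) = -4 - 5/2*(-1) = -4 + 5/2 = -3/2 ≈ -1.5000)
m = I*√30 (m = √(-3 + 3*(-3 - 6)) = √(-3 + 3*(-9)) = √(-3 - 27) = √(-30) = I*√30 ≈ 5.4772*I)
(m + J)² = (I*√30 - 3/2)² = (-3/2 + I*√30)²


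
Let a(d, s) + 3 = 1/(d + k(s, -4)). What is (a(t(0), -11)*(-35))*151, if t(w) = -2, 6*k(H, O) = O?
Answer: 142695/8 ≈ 17837.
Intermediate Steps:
k(H, O) = O/6
a(d, s) = -3 + 1/(-2/3 + d) (a(d, s) = -3 + 1/(d + (1/6)*(-4)) = -3 + 1/(d - 2/3) = -3 + 1/(-2/3 + d))
(a(t(0), -11)*(-35))*151 = ((9*(1 - 1*(-2))/(-2 + 3*(-2)))*(-35))*151 = ((9*(1 + 2)/(-2 - 6))*(-35))*151 = ((9*3/(-8))*(-35))*151 = ((9*(-1/8)*3)*(-35))*151 = -27/8*(-35)*151 = (945/8)*151 = 142695/8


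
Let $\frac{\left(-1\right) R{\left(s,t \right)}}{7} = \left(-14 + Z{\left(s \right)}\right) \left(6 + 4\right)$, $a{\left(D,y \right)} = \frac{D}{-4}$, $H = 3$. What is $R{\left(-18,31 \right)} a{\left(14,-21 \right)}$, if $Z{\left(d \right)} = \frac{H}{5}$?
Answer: $-3283$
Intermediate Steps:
$Z{\left(d \right)} = \frac{3}{5}$
$a{\left(D,y \right)} = - \frac{D}{4}$ ($a{\left(D,y \right)} = D \left(- \frac{1}{4}\right) = - \frac{D}{4}$)
$R{\left(s,t \right)} = 938$ ($R{\left(s,t \right)} = - 7 \left(-14 + \frac{3}{5}\right) \left(6 + 4\right) = - 7 \left(\left(- \frac{67}{5}\right) 10\right) = \left(-7\right) \left(-134\right) = 938$)
$R{\left(-18,31 \right)} a{\left(14,-21 \right)} = 938 \left(\left(- \frac{1}{4}\right) 14\right) = 938 \left(- \frac{7}{2}\right) = -3283$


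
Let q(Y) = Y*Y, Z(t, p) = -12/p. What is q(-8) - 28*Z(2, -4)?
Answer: -20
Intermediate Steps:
q(Y) = Y²
q(-8) - 28*Z(2, -4) = (-8)² - (-336)/(-4) = 64 - (-336)*(-1)/4 = 64 - 28*3 = 64 - 84 = -20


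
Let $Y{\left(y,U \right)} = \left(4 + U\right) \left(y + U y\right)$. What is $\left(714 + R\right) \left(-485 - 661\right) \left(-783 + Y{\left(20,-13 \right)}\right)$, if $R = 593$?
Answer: $-2062500894$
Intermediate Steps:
$\left(714 + R\right) \left(-485 - 661\right) \left(-783 + Y{\left(20,-13 \right)}\right) = \left(714 + 593\right) \left(-485 - 661\right) \left(-783 + 20 \left(4 + \left(-13\right)^{2} + 5 \left(-13\right)\right)\right) = 1307 \left(-1146\right) \left(-783 + 20 \left(4 + 169 - 65\right)\right) = - 1497822 \left(-783 + 20 \cdot 108\right) = - 1497822 \left(-783 + 2160\right) = \left(-1497822\right) 1377 = -2062500894$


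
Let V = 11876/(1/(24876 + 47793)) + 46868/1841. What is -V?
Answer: -1588814424872/1841 ≈ -8.6302e+8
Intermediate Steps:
V = 1588814424872/1841 (V = 11876/(1/72669) + 46868*(1/1841) = 11876/(1/72669) + 46868/1841 = 11876*72669 + 46868/1841 = 863017044 + 46868/1841 = 1588814424872/1841 ≈ 8.6302e+8)
-V = -1*1588814424872/1841 = -1588814424872/1841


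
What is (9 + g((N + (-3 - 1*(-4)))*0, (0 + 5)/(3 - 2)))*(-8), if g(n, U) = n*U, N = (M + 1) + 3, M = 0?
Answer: -72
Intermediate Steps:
N = 4 (N = (0 + 1) + 3 = 1 + 3 = 4)
g(n, U) = U*n
(9 + g((N + (-3 - 1*(-4)))*0, (0 + 5)/(3 - 2)))*(-8) = (9 + ((0 + 5)/(3 - 2))*((4 + (-3 - 1*(-4)))*0))*(-8) = (9 + (5/1)*((4 + (-3 + 4))*0))*(-8) = (9 + (5*1)*((4 + 1)*0))*(-8) = (9 + 5*(5*0))*(-8) = (9 + 5*0)*(-8) = (9 + 0)*(-8) = 9*(-8) = -72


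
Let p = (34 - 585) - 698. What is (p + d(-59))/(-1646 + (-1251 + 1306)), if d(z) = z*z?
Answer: -2232/1591 ≈ -1.4029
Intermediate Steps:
d(z) = z²
p = -1249 (p = -551 - 698 = -1249)
(p + d(-59))/(-1646 + (-1251 + 1306)) = (-1249 + (-59)²)/(-1646 + (-1251 + 1306)) = (-1249 + 3481)/(-1646 + 55) = 2232/(-1591) = 2232*(-1/1591) = -2232/1591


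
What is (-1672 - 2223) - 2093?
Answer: -5988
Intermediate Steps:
(-1672 - 2223) - 2093 = -3895 - 2093 = -5988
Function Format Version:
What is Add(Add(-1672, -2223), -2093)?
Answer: -5988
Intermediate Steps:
Add(Add(-1672, -2223), -2093) = Add(-3895, -2093) = -5988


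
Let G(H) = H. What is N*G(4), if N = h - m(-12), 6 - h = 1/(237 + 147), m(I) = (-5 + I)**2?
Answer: -108673/96 ≈ -1132.0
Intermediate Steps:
h = 2303/384 (h = 6 - 1/(237 + 147) = 6 - 1/384 = 2303/384 ≈ 5.9974)
N = -108673/384 (N = 2303/384 - (-5 - 12)**2 = 2303/384 - 1*(-17)**2 = 2303/384 - 1*289 = 2303/384 - 289 = -108673/384 ≈ -283.00)
N*G(4) = -108673/384*4 = -108673/96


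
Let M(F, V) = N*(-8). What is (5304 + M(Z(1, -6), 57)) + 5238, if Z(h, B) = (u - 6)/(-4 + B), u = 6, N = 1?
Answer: 10534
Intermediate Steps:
Z(h, B) = 0 (Z(h, B) = (6 - 6)/(-4 + B) = 0/(-4 + B) = 0)
M(F, V) = -8 (M(F, V) = 1*(-8) = -8)
(5304 + M(Z(1, -6), 57)) + 5238 = (5304 - 8) + 5238 = 5296 + 5238 = 10534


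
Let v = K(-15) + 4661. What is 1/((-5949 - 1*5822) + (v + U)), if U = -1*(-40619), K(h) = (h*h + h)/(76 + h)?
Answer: 61/2044259 ≈ 2.9840e-5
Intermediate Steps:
K(h) = (h + h²)/(76 + h) (K(h) = (h² + h)/(76 + h) = (h + h²)/(76 + h))
U = 40619
v = 284531/61 (v = -15*(1 - 15)/(76 - 15) + 4661 = -15*(-14)/61 + 4661 = -15*1/61*(-14) + 4661 = 210/61 + 4661 = 284531/61 ≈ 4664.4)
1/((-5949 - 1*5822) + (v + U)) = 1/((-5949 - 1*5822) + (284531/61 + 40619)) = 1/((-5949 - 5822) + 2762290/61) = 1/(-11771 + 2762290/61) = 1/(2044259/61) = 61/2044259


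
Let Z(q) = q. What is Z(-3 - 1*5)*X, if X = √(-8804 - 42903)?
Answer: -8*I*√51707 ≈ -1819.1*I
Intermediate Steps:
X = I*√51707 (X = √(-51707) = I*√51707 ≈ 227.39*I)
Z(-3 - 1*5)*X = (-3 - 1*5)*(I*√51707) = (-3 - 5)*(I*√51707) = -8*I*√51707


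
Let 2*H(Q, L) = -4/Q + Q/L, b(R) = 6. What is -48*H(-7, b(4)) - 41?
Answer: -187/7 ≈ -26.714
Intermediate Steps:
H(Q, L) = -2/Q + Q/(2*L) (H(Q, L) = (-4/Q + Q/L)/2 = -2/Q + Q/(2*L))
-48*H(-7, b(4)) - 41 = -48*(-2/(-7) + (½)*(-7)/6) - 41 = -48*(-2*(-⅐) + (½)*(-7)*(⅙)) - 41 = -48*(2/7 - 7/12) - 41 = -48*(-25/84) - 41 = 100/7 - 41 = -187/7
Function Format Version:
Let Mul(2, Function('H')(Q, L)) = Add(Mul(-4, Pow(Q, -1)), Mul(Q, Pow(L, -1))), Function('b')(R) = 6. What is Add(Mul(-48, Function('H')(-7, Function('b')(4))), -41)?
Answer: Rational(-187, 7) ≈ -26.714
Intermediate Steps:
Function('H')(Q, L) = Add(Mul(-2, Pow(Q, -1)), Mul(Rational(1, 2), Q, Pow(L, -1))) (Function('H')(Q, L) = Mul(Rational(1, 2), Add(Mul(-4, Pow(Q, -1)), Mul(Q, Pow(L, -1)))) = Add(Mul(-2, Pow(Q, -1)), Mul(Rational(1, 2), Q, Pow(L, -1))))
Add(Mul(-48, Function('H')(-7, Function('b')(4))), -41) = Add(Mul(-48, Add(Mul(-2, Pow(-7, -1)), Mul(Rational(1, 2), -7, Pow(6, -1)))), -41) = Add(Mul(-48, Add(Mul(-2, Rational(-1, 7)), Mul(Rational(1, 2), -7, Rational(1, 6)))), -41) = Add(Mul(-48, Add(Rational(2, 7), Rational(-7, 12))), -41) = Add(Mul(-48, Rational(-25, 84)), -41) = Add(Rational(100, 7), -41) = Rational(-187, 7)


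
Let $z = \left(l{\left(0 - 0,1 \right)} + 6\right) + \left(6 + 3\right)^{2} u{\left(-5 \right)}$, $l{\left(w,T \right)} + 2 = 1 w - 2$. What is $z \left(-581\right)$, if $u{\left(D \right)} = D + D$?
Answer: $469448$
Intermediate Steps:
$l{\left(w,T \right)} = -4 + w$ ($l{\left(w,T \right)} = -2 + \left(1 w - 2\right) = -2 + \left(w - 2\right) = -2 + \left(-2 + w\right) = -4 + w$)
$u{\left(D \right)} = 2 D$
$z = -808$ ($z = \left(\left(-4 + \left(0 - 0\right)\right) + 6\right) + \left(6 + 3\right)^{2} \cdot 2 \left(-5\right) = \left(\left(-4 + \left(0 + 0\right)\right) + 6\right) + 9^{2} \left(-10\right) = \left(\left(-4 + 0\right) + 6\right) + 81 \left(-10\right) = \left(-4 + 6\right) - 810 = 2 - 810 = -808$)
$z \left(-581\right) = \left(-808\right) \left(-581\right) = 469448$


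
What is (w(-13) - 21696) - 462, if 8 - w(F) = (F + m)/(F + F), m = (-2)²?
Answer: -575909/26 ≈ -22150.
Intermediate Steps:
m = 4
w(F) = 8 - (4 + F)/(2*F) (w(F) = 8 - (F + 4)/(F + F) = 8 - (4 + F)/(2*F))
(w(-13) - 21696) - 462 = ((15/2 - 2/(-13)) - 21696) - 462 = ((15/2 - 2*(-1/13)) - 21696) - 462 = ((15/2 + 2/13) - 21696) - 462 = (199/26 - 21696) - 462 = -563897/26 - 462 = -575909/26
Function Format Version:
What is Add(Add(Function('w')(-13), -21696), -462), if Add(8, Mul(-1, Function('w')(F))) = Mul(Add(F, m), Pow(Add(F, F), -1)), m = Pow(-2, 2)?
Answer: Rational(-575909, 26) ≈ -22150.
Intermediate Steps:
m = 4
Function('w')(F) = Add(8, Mul(Rational(-1, 2), Pow(F, -1), Add(4, F))) (Function('w')(F) = Add(8, Mul(-1, Mul(Add(F, 4), Pow(Add(F, F), -1)))) = Add(8, Mul(-1, Mul(Add(4, F), Pow(Mul(2, F), -1)))) = Add(8, Mul(-1, Mul(Add(4, F), Mul(Rational(1, 2), Pow(F, -1))))) = Add(8, Mul(-1, Mul(Rational(1, 2), Pow(F, -1), Add(4, F)))) = Add(8, Mul(Rational(-1, 2), Pow(F, -1), Add(4, F))))
Add(Add(Function('w')(-13), -21696), -462) = Add(Add(Add(Rational(15, 2), Mul(-2, Pow(-13, -1))), -21696), -462) = Add(Add(Add(Rational(15, 2), Mul(-2, Rational(-1, 13))), -21696), -462) = Add(Add(Add(Rational(15, 2), Rational(2, 13)), -21696), -462) = Add(Add(Rational(199, 26), -21696), -462) = Add(Rational(-563897, 26), -462) = Rational(-575909, 26)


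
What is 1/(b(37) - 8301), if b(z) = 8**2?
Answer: -1/8237 ≈ -0.00012140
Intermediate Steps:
b(z) = 64
1/(b(37) - 8301) = 1/(64 - 8301) = 1/(-8237) = -1/8237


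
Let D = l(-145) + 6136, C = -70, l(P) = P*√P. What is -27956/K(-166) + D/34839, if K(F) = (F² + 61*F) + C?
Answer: -30979933/21600180 - 145*I*√145/34839 ≈ -1.4342 - 0.050117*I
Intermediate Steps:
l(P) = P^(3/2)
D = 6136 - 145*I*√145 (D = (-145)^(3/2) + 6136 = -145*I*√145 + 6136 = 6136 - 145*I*√145 ≈ 6136.0 - 1746.0*I)
K(F) = -70 + F² + 61*F (K(F) = (F² + 61*F) - 70 = -70 + F² + 61*F)
-27956/K(-166) + D/34839 = -27956/(-70 + (-166)² + 61*(-166)) + (6136 - 145*I*√145)/34839 = -27956/(-70 + 27556 - 10126) + (6136 - 145*I*√145)*(1/34839) = -27956/17360 + (6136/34839 - 145*I*√145/34839) = -27956*1/17360 + (6136/34839 - 145*I*√145/34839) = -6989/4340 + (6136/34839 - 145*I*√145/34839) = -30979933/21600180 - 145*I*√145/34839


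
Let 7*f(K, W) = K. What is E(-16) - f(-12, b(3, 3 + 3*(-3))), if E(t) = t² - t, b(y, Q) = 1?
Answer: 1916/7 ≈ 273.71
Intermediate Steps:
f(K, W) = K/7
E(-16) - f(-12, b(3, 3 + 3*(-3))) = -16*(-1 - 16) - (-12)/7 = -16*(-17) - 1*(-12/7) = 272 + 12/7 = 1916/7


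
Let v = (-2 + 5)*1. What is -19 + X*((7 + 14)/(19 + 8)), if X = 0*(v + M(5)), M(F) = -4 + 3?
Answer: -19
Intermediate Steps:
M(F) = -1
v = 3 (v = 3*1 = 3)
X = 0 (X = 0*(3 - 1) = 0*2 = 0)
-19 + X*((7 + 14)/(19 + 8)) = -19 + 0*((7 + 14)/(19 + 8)) = -19 + 0*(21/27) = -19 + 0*(21*(1/27)) = -19 + 0*(7/9) = -19 + 0 = -19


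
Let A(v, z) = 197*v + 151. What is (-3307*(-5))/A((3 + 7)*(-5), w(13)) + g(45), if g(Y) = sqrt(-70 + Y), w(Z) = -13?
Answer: -16535/9699 + 5*I ≈ -1.7048 + 5.0*I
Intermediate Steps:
A(v, z) = 151 + 197*v
(-3307*(-5))/A((3 + 7)*(-5), w(13)) + g(45) = (-3307*(-5))/(151 + 197*((3 + 7)*(-5))) + sqrt(-70 + 45) = 16535/(151 + 197*(10*(-5))) + sqrt(-25) = 16535/(151 + 197*(-50)) + 5*I = 16535/(151 - 9850) + 5*I = 16535/(-9699) + 5*I = 16535*(-1/9699) + 5*I = -16535/9699 + 5*I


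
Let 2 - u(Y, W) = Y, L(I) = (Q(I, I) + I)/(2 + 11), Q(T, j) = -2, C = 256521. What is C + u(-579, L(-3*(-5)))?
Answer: 257102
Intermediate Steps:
L(I) = -2/13 + I/13 (L(I) = (-2 + I)/(2 + 11) = (-2 + I)/13 = (-2 + I)*(1/13) = -2/13 + I/13)
u(Y, W) = 2 - Y
C + u(-579, L(-3*(-5))) = 256521 + (2 - 1*(-579)) = 256521 + (2 + 579) = 256521 + 581 = 257102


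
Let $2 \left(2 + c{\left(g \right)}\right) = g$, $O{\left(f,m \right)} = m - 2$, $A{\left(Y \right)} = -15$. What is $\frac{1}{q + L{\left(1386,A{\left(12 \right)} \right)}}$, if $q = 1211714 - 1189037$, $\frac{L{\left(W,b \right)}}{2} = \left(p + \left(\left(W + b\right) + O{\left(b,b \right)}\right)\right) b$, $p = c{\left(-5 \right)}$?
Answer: $- \frac{1}{17808} \approx -5.6155 \cdot 10^{-5}$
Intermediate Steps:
$O{\left(f,m \right)} = -2 + m$
$c{\left(g \right)} = -2 + \frac{g}{2}$
$p = - \frac{9}{2}$ ($p = -2 + \frac{1}{2} \left(-5\right) = -2 - \frac{5}{2} = - \frac{9}{2} \approx -4.5$)
$L{\left(W,b \right)} = 2 b \left(- \frac{13}{2} + W + 2 b\right)$ ($L{\left(W,b \right)} = 2 \left(- \frac{9}{2} + \left(\left(W + b\right) + \left(-2 + b\right)\right)\right) b = 2 \left(- \frac{9}{2} + \left(-2 + W + 2 b\right)\right) b = 2 \left(- \frac{13}{2} + W + 2 b\right) b = 2 b \left(- \frac{13}{2} + W + 2 b\right)$)
$q = 22677$
$\frac{1}{q + L{\left(1386,A{\left(12 \right)} \right)}} = \frac{1}{22677 - 15 \left(-13 + 2 \cdot 1386 + 4 \left(-15\right)\right)} = \frac{1}{22677 - 15 \left(-13 + 2772 - 60\right)} = \frac{1}{22677 - 40485} = \frac{1}{-17808} = - \frac{1}{17808}$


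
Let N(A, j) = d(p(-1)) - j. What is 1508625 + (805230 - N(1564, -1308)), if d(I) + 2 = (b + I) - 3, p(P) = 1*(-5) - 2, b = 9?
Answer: 2312550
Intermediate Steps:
p(P) = -7 (p(P) = -5 - 2 = -7)
d(I) = 4 + I (d(I) = -2 + ((9 + I) - 3) = -2 + (6 + I) = 4 + I)
N(A, j) = -3 - j (N(A, j) = (4 - 7) - j = -3 - j)
1508625 + (805230 - N(1564, -1308)) = 1508625 + (805230 - (-3 - 1*(-1308))) = 1508625 + (805230 - (-3 + 1308)) = 1508625 + (805230 - 1*1305) = 1508625 + (805230 - 1305) = 1508625 + 803925 = 2312550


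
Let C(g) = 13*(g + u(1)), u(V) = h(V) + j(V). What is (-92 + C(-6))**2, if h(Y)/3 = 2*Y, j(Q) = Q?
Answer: 6241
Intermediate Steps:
h(Y) = 6*Y (h(Y) = 3*(2*Y) = 6*Y)
u(V) = 7*V (u(V) = 6*V + V = 7*V)
C(g) = 91 + 13*g (C(g) = 13*(g + 7*1) = 13*(g + 7) = 13*(7 + g) = 91 + 13*g)
(-92 + C(-6))**2 = (-92 + (91 + 13*(-6)))**2 = (-92 + (91 - 78))**2 = (-92 + 13)**2 = (-79)**2 = 6241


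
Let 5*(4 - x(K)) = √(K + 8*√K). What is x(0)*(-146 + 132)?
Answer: -56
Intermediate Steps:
x(K) = 4 - √(K + 8*√K)/5
x(0)*(-146 + 132) = (4 - √(0 + 8*√0)/5)*(-146 + 132) = (4 - √(0 + 8*0)/5)*(-14) = (4 - √(0 + 0)/5)*(-14) = (4 - √0/5)*(-14) = (4 - ⅕*0)*(-14) = (4 + 0)*(-14) = 4*(-14) = -56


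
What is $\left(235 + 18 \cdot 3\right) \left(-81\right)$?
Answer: $-23409$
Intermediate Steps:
$\left(235 + 18 \cdot 3\right) \left(-81\right) = \left(235 + 54\right) \left(-81\right) = 289 \left(-81\right) = -23409$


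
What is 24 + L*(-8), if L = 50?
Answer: -376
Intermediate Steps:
24 + L*(-8) = 24 + 50*(-8) = 24 - 400 = -376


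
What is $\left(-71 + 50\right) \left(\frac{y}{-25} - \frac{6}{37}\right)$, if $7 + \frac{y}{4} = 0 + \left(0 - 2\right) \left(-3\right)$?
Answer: $\frac{42}{925} \approx 0.045405$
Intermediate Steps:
$y = -4$ ($y = -28 + 4 \left(0 + \left(0 - 2\right) \left(-3\right)\right) = -28 + 4 \left(0 - -6\right) = -28 + 4 \left(0 + 6\right) = -28 + 4 \cdot 6 = -28 + 24 = -4$)
$\left(-71 + 50\right) \left(\frac{y}{-25} - \frac{6}{37}\right) = \left(-71 + 50\right) \left(- \frac{4}{-25} - \frac{6}{37}\right) = - 21 \left(\left(-4\right) \left(- \frac{1}{25}\right) - \frac{6}{37}\right) = - 21 \left(\frac{4}{25} - \frac{6}{37}\right) = \left(-21\right) \left(- \frac{2}{925}\right) = \frac{42}{925}$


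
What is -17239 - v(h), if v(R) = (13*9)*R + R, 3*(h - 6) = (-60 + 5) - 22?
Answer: -44755/3 ≈ -14918.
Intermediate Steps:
h = -59/3 (h = 6 + ((-60 + 5) - 22)/3 = 6 + (-55 - 22)/3 = 6 + (⅓)*(-77) = 6 - 77/3 = -59/3 ≈ -19.667)
v(R) = 118*R (v(R) = 117*R + R = 118*R)
-17239 - v(h) = -17239 - 118*(-59)/3 = -17239 - 1*(-6962/3) = -17239 + 6962/3 = -44755/3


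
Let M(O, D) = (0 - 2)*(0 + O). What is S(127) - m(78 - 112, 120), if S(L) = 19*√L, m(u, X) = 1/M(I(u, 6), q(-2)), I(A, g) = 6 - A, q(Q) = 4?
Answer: 1/80 + 19*√127 ≈ 214.13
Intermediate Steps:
M(O, D) = -2*O
m(u, X) = 1/(-12 + 2*u) (m(u, X) = 1/(-2*(6 - u)) = 1/(-12 + 2*u))
S(127) - m(78 - 112, 120) = 19*√127 - 1/(2*(-6 + (78 - 112))) = 19*√127 - 1/(2*(-6 - 34)) = 19*√127 - 1/(2*(-40)) = 19*√127 - (-1)/(2*40) = 19*√127 - 1*(-1/80) = 19*√127 + 1/80 = 1/80 + 19*√127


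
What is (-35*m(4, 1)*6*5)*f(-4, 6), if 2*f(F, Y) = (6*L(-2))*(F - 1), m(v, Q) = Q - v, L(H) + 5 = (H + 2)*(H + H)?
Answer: 236250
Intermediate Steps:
L(H) = -5 + 2*H*(2 + H) (L(H) = -5 + (H + 2)*(H + H) = -5 + (2 + H)*(2*H) = -5 + 2*H*(2 + H))
f(F, Y) = 15 - 15*F (f(F, Y) = ((6*(-5 + 2*(-2)² + 4*(-2)))*(F - 1))/2 = ((6*(-5 + 2*4 - 8))*(-1 + F))/2 = ((6*(-5 + 8 - 8))*(-1 + F))/2 = ((6*(-5))*(-1 + F))/2 = (-30*(-1 + F))/2 = (30 - 30*F)/2 = 15 - 15*F)
(-35*m(4, 1)*6*5)*f(-4, 6) = (-35*(1 - 1*4)*6*5)*(15 - 15*(-4)) = (-35*(1 - 4)*6*5)*(15 + 60) = -35*(-3*6)*5*75 = -(-630)*5*75 = -35*(-90)*75 = 3150*75 = 236250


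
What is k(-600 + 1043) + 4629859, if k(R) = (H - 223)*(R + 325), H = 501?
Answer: 4843363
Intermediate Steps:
k(R) = 90350 + 278*R (k(R) = (501 - 223)*(R + 325) = 278*(325 + R) = 90350 + 278*R)
k(-600 + 1043) + 4629859 = (90350 + 278*(-600 + 1043)) + 4629859 = (90350 + 278*443) + 4629859 = (90350 + 123154) + 4629859 = 213504 + 4629859 = 4843363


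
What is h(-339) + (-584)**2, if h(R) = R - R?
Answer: 341056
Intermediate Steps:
h(R) = 0
h(-339) + (-584)**2 = 0 + (-584)**2 = 0 + 341056 = 341056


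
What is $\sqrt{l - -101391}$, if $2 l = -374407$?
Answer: $\frac{5 i \sqrt{13730}}{2} \approx 292.94 i$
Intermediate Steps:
$l = - \frac{374407}{2}$ ($l = \frac{1}{2} \left(-374407\right) = - \frac{374407}{2} \approx -1.872 \cdot 10^{5}$)
$\sqrt{l - -101391} = \sqrt{- \frac{374407}{2} - -101391} = \sqrt{- \frac{374407}{2} + \left(-149783 + 251174\right)} = \sqrt{- \frac{374407}{2} + 101391} = \sqrt{- \frac{171625}{2}} = \frac{5 i \sqrt{13730}}{2}$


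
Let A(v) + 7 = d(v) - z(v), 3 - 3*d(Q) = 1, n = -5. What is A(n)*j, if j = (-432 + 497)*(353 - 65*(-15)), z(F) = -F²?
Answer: 4833920/3 ≈ 1.6113e+6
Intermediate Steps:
d(Q) = ⅔ (d(Q) = 1 - ⅓*1 = 1 - ⅓ = ⅔)
j = 86320 (j = 65*(353 + 975) = 65*1328 = 86320)
A(v) = -19/3 + v² (A(v) = -7 + (⅔ - (-1)*v²) = -7 + (⅔ + v²) = -19/3 + v²)
A(n)*j = (-19/3 + (-5)²)*86320 = (-19/3 + 25)*86320 = (56/3)*86320 = 4833920/3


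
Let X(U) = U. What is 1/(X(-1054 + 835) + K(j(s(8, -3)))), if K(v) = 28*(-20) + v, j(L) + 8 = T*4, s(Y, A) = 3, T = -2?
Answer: -1/795 ≈ -0.0012579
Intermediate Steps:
j(L) = -16 (j(L) = -8 - 2*4 = -8 - 8 = -16)
K(v) = -560 + v
1/(X(-1054 + 835) + K(j(s(8, -3)))) = 1/((-1054 + 835) + (-560 - 16)) = 1/(-219 - 576) = 1/(-795) = -1/795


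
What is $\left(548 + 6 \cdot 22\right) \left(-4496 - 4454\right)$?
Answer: $-6086000$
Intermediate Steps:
$\left(548 + 6 \cdot 22\right) \left(-4496 - 4454\right) = \left(548 + 132\right) \left(-8950\right) = 680 \left(-8950\right) = -6086000$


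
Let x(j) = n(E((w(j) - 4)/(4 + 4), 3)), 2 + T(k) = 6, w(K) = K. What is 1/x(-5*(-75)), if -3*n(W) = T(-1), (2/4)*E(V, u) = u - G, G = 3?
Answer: -¾ ≈ -0.75000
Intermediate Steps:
E(V, u) = -6 + 2*u (E(V, u) = 2*(u - 1*3) = 2*(u - 3) = 2*(-3 + u) = -6 + 2*u)
T(k) = 4 (T(k) = -2 + 6 = 4)
n(W) = -4/3 (n(W) = -⅓*4 = -4/3)
x(j) = -4/3
1/x(-5*(-75)) = 1/(-4/3) = -¾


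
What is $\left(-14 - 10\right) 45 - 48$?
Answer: $-1128$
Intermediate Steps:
$\left(-14 - 10\right) 45 - 48 = \left(-24\right) 45 - 48 = -1080 - 48 = -1128$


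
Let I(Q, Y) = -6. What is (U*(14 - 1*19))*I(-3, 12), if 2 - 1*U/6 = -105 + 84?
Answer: 4140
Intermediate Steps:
U = 138 (U = 12 - 6*(-105 + 84) = 12 - 6*(-21) = 12 + 126 = 138)
(U*(14 - 1*19))*I(-3, 12) = (138*(14 - 1*19))*(-6) = (138*(14 - 19))*(-6) = (138*(-5))*(-6) = -690*(-6) = 4140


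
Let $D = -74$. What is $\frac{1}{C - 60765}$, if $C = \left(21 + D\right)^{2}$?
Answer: $- \frac{1}{57956} \approx -1.7254 \cdot 10^{-5}$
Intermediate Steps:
$C = 2809$ ($C = \left(21 - 74\right)^{2} = \left(-53\right)^{2} = 2809$)
$\frac{1}{C - 60765} = \frac{1}{2809 - 60765} = \frac{1}{-57956} = - \frac{1}{57956}$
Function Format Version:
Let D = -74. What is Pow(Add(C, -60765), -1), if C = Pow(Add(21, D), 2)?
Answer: Rational(-1, 57956) ≈ -1.7254e-5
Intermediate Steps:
C = 2809 (C = Pow(Add(21, -74), 2) = Pow(-53, 2) = 2809)
Pow(Add(C, -60765), -1) = Pow(Add(2809, -60765), -1) = Pow(-57956, -1) = Rational(-1, 57956)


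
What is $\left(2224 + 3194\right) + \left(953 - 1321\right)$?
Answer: $5050$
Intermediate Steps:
$\left(2224 + 3194\right) + \left(953 - 1321\right) = 5418 + \left(953 - 1321\right) = 5418 - 368 = 5050$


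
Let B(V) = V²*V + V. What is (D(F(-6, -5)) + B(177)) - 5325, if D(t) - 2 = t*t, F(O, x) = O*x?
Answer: 5540987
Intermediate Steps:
B(V) = V + V³ (B(V) = V³ + V = V + V³)
D(t) = 2 + t² (D(t) = 2 + t*t = 2 + t²)
(D(F(-6, -5)) + B(177)) - 5325 = ((2 + (-6*(-5))²) + (177 + 177³)) - 5325 = ((2 + 30²) + (177 + 5545233)) - 5325 = ((2 + 900) + 5545410) - 5325 = (902 + 5545410) - 5325 = 5546312 - 5325 = 5540987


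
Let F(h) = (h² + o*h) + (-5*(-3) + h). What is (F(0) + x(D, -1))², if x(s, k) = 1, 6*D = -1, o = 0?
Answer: 256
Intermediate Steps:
D = -⅙ (D = (⅙)*(-1) = -⅙ ≈ -0.16667)
F(h) = 15 + h + h² (F(h) = (h² + 0*h) + (-5*(-3) + h) = (h² + 0) + (15 + h) = h² + (15 + h) = 15 + h + h²)
(F(0) + x(D, -1))² = ((15 + 0 + 0²) + 1)² = ((15 + 0 + 0) + 1)² = (15 + 1)² = 16² = 256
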